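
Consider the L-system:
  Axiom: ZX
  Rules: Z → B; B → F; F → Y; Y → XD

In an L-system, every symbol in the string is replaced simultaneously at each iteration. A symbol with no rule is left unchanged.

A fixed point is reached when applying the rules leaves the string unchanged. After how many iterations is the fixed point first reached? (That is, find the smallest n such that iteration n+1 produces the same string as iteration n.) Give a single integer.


Answer: 4

Derivation:
Step 0: ZX
Step 1: BX
Step 2: FX
Step 3: YX
Step 4: XDX
Step 5: XDX  (unchanged — fixed point at step 4)


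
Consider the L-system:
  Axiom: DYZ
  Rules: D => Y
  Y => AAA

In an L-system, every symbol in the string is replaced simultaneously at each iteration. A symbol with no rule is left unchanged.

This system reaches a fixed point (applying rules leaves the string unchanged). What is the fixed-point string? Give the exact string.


Step 0: DYZ
Step 1: YAAAZ
Step 2: AAAAAAZ
Step 3: AAAAAAZ  (unchanged — fixed point at step 2)

Answer: AAAAAAZ


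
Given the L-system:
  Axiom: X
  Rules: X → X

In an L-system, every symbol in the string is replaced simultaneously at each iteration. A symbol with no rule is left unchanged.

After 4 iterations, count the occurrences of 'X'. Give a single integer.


Step 0: X  (1 'X')
Step 1: X  (1 'X')
Step 2: X  (1 'X')
Step 3: X  (1 'X')
Step 4: X  (1 'X')

Answer: 1


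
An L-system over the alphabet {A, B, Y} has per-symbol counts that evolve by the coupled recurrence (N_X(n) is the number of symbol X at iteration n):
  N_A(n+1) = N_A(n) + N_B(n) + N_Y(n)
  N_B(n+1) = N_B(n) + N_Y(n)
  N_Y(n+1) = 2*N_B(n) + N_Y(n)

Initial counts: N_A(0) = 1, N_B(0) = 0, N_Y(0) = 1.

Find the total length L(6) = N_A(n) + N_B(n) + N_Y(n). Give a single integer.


Step 0: N_A=1, N_B=0, N_Y=1, L=2
Step 1: N_A=2, N_B=1, N_Y=1, L=4
Step 2: N_A=4, N_B=2, N_Y=3, L=9
Step 3: N_A=9, N_B=5, N_Y=7, L=21
Step 4: N_A=21, N_B=12, N_Y=17, L=50
Step 5: N_A=50, N_B=29, N_Y=41, L=120
Step 6: N_A=120, N_B=70, N_Y=99, L=289

Answer: 289


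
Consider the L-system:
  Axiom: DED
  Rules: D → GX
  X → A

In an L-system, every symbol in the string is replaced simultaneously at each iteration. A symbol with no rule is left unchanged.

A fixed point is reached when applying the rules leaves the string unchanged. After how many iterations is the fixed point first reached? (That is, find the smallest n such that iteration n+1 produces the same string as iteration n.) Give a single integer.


Step 0: DED
Step 1: GXEGX
Step 2: GAEGA
Step 3: GAEGA  (unchanged — fixed point at step 2)

Answer: 2


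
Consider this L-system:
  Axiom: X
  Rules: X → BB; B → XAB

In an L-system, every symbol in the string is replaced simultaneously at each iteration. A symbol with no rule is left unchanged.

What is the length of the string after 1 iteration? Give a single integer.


Step 0: length = 1
Step 1: length = 2

Answer: 2


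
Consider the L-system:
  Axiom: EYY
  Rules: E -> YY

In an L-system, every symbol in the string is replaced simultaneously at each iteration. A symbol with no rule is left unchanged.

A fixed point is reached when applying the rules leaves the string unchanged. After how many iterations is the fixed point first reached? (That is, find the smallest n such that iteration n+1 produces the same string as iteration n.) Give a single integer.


Step 0: EYY
Step 1: YYYY
Step 2: YYYY  (unchanged — fixed point at step 1)

Answer: 1


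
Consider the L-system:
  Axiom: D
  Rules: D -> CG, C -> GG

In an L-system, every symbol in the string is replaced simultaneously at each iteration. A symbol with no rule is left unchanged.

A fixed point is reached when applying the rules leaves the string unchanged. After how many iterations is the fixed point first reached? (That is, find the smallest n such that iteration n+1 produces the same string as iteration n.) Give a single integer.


Step 0: D
Step 1: CG
Step 2: GGG
Step 3: GGG  (unchanged — fixed point at step 2)

Answer: 2


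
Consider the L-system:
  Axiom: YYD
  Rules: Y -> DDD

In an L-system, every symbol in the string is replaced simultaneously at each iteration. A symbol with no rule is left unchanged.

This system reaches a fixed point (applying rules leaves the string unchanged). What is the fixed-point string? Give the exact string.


Answer: DDDDDDD

Derivation:
Step 0: YYD
Step 1: DDDDDDD
Step 2: DDDDDDD  (unchanged — fixed point at step 1)


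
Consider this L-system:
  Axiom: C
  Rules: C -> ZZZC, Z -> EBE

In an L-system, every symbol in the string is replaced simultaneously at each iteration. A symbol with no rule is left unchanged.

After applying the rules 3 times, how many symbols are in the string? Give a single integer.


Step 0: length = 1
Step 1: length = 4
Step 2: length = 13
Step 3: length = 22

Answer: 22


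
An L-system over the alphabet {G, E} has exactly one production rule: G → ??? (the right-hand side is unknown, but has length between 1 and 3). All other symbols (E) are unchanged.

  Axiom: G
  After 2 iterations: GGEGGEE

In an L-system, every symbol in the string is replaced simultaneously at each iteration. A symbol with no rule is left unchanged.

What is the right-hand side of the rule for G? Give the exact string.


Answer: GGE

Derivation:
Trying G → GGE:
  Step 0: G
  Step 1: GGE
  Step 2: GGEGGEE
Matches the given result.


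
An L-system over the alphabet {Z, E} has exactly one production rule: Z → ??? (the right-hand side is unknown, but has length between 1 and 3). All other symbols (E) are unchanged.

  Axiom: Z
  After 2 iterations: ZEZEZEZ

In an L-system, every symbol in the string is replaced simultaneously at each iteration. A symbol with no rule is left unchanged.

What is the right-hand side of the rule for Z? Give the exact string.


Trying Z → ZEZ:
  Step 0: Z
  Step 1: ZEZ
  Step 2: ZEZEZEZ
Matches the given result.

Answer: ZEZ


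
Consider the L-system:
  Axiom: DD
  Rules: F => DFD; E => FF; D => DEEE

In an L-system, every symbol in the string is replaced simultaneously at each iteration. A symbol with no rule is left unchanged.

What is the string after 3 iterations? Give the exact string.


Answer: DEEEFFFFFFDFDDFDDFDDFDDFDDFDDEEEFFFFFFDFDDFDDFDDFDDFDDFD

Derivation:
Step 0: DD
Step 1: DEEEDEEE
Step 2: DEEEFFFFFFDEEEFFFFFF
Step 3: DEEEFFFFFFDFDDFDDFDDFDDFDDFDDEEEFFFFFFDFDDFDDFDDFDDFDDFD


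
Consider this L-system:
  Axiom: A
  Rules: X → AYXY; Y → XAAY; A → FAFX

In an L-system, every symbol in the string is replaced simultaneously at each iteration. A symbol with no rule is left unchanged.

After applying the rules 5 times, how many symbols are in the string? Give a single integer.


Step 0: length = 1
Step 1: length = 4
Step 2: length = 10
Step 3: length = 28
Step 4: length = 88
Step 5: length = 280

Answer: 280


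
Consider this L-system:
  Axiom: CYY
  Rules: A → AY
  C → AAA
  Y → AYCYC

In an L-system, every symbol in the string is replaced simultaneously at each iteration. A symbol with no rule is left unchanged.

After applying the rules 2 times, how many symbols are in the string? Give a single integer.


Step 0: length = 3
Step 1: length = 13
Step 2: length = 42

Answer: 42


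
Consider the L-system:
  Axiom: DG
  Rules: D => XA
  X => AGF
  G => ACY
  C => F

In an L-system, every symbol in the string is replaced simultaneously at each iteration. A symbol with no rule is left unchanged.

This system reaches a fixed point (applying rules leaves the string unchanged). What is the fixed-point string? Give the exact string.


Answer: AAFYFAAFY

Derivation:
Step 0: DG
Step 1: XAACY
Step 2: AGFAAFY
Step 3: AACYFAAFY
Step 4: AAFYFAAFY
Step 5: AAFYFAAFY  (unchanged — fixed point at step 4)


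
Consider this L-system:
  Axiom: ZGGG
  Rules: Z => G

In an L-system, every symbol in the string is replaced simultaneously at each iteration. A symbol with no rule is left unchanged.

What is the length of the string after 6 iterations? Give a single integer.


Step 0: length = 4
Step 1: length = 4
Step 2: length = 4
Step 3: length = 4
Step 4: length = 4
Step 5: length = 4
Step 6: length = 4

Answer: 4


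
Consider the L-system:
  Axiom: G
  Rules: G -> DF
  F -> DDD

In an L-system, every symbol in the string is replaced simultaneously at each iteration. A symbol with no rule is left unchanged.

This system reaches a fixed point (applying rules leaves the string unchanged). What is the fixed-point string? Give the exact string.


Answer: DDDD

Derivation:
Step 0: G
Step 1: DF
Step 2: DDDD
Step 3: DDDD  (unchanged — fixed point at step 2)


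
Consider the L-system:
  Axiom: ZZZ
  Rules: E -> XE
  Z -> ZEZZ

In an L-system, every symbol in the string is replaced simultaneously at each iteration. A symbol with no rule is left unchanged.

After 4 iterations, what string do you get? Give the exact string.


Step 0: ZZZ
Step 1: ZEZZZEZZZEZZ
Step 2: ZEZZXEZEZZZEZZZEZZXEZEZZZEZZZEZZXEZEZZZEZZ
Step 3: ZEZZXEZEZZZEZZXXEZEZZXEZEZZZEZZZEZZXEZEZZZEZZZEZZXEZEZZZEZZXXEZEZZXEZEZZZEZZZEZZXEZEZZZEZZZEZZXEZEZZZEZZXXEZEZZXEZEZZZEZZZEZZXEZEZZZEZZ
Step 4: ZEZZXEZEZZZEZZXXEZEZZXEZEZZZEZZZEZZXEZEZZZEZZXXXEZEZZXEZEZZZEZZXXEZEZZXEZEZZZEZZZEZZXEZEZZZEZZZEZZXEZEZZZEZZXXEZEZZXEZEZZZEZZZEZZXEZEZZZEZZZEZZXEZEZZZEZZXXEZEZZXEZEZZZEZZZEZZXEZEZZZEZZXXXEZEZZXEZEZZZEZZXXEZEZZXEZEZZZEZZZEZZXEZEZZZEZZZEZZXEZEZZZEZZXXEZEZZXEZEZZZEZZZEZZXEZEZZZEZZZEZZXEZEZZZEZZXXEZEZZXEZEZZZEZZZEZZXEZEZZZEZZXXXEZEZZXEZEZZZEZZXXEZEZZXEZEZZZEZZZEZZXEZEZZZEZZZEZZXEZEZZZEZZXXEZEZZXEZEZZZEZZZEZZXEZEZZZEZZ

Answer: ZEZZXEZEZZZEZZXXEZEZZXEZEZZZEZZZEZZXEZEZZZEZZXXXEZEZZXEZEZZZEZZXXEZEZZXEZEZZZEZZZEZZXEZEZZZEZZZEZZXEZEZZZEZZXXEZEZZXEZEZZZEZZZEZZXEZEZZZEZZZEZZXEZEZZZEZZXXEZEZZXEZEZZZEZZZEZZXEZEZZZEZZXXXEZEZZXEZEZZZEZZXXEZEZZXEZEZZZEZZZEZZXEZEZZZEZZZEZZXEZEZZZEZZXXEZEZZXEZEZZZEZZZEZZXEZEZZZEZZZEZZXEZEZZZEZZXXEZEZZXEZEZZZEZZZEZZXEZEZZZEZZXXXEZEZZXEZEZZZEZZXXEZEZZXEZEZZZEZZZEZZXEZEZZZEZZZEZZXEZEZZZEZZXXEZEZZXEZEZZZEZZZEZZXEZEZZZEZZ


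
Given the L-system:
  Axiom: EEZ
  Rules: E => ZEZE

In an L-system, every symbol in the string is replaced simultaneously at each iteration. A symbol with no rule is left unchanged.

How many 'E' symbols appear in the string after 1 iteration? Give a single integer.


Answer: 4

Derivation:
Step 0: EEZ  (2 'E')
Step 1: ZEZEZEZEZ  (4 'E')


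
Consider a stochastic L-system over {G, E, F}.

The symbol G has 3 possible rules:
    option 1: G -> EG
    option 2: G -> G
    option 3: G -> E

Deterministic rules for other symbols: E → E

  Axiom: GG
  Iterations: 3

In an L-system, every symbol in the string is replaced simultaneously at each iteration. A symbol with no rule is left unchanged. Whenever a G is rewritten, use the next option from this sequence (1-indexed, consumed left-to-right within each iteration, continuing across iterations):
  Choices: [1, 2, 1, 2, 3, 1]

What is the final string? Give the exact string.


Step 0: GG
Step 1: EGG  (used choices [1, 2])
Step 2: EEGG  (used choices [1, 2])
Step 3: EEEEG  (used choices [3, 1])

Answer: EEEEG


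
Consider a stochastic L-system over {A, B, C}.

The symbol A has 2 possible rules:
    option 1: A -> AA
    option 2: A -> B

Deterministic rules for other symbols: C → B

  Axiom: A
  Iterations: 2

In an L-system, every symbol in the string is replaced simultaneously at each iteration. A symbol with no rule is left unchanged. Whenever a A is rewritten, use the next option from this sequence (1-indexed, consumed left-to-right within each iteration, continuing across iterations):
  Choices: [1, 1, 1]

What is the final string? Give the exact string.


Step 0: A
Step 1: AA  (used choices [1])
Step 2: AAAA  (used choices [1, 1])

Answer: AAAA


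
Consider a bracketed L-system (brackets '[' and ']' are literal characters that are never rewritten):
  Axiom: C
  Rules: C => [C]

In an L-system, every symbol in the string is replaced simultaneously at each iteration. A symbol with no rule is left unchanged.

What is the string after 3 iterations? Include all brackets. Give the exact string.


Answer: [[[C]]]

Derivation:
Step 0: C
Step 1: [C]
Step 2: [[C]]
Step 3: [[[C]]]


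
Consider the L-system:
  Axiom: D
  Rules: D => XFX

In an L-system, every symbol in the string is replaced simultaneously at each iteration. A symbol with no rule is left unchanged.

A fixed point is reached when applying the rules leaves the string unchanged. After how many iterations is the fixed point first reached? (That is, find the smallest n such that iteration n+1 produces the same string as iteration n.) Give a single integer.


Step 0: D
Step 1: XFX
Step 2: XFX  (unchanged — fixed point at step 1)

Answer: 1


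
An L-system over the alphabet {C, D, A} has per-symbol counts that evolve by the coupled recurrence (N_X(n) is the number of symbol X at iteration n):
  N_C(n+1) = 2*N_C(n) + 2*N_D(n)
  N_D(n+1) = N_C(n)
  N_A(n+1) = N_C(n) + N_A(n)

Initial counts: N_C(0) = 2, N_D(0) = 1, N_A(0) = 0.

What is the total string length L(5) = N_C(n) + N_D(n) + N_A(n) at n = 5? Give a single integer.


Step 0: N_C=2, N_D=1, N_A=0, L=3
Step 1: N_C=6, N_D=2, N_A=2, L=10
Step 2: N_C=16, N_D=6, N_A=8, L=30
Step 3: N_C=44, N_D=16, N_A=24, L=84
Step 4: N_C=120, N_D=44, N_A=68, L=232
Step 5: N_C=328, N_D=120, N_A=188, L=636

Answer: 636


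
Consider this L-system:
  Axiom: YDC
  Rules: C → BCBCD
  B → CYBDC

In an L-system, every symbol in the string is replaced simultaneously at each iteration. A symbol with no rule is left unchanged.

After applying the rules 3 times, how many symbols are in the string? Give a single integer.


Step 0: length = 3
Step 1: length = 7
Step 2: length = 23
Step 3: length = 79

Answer: 79


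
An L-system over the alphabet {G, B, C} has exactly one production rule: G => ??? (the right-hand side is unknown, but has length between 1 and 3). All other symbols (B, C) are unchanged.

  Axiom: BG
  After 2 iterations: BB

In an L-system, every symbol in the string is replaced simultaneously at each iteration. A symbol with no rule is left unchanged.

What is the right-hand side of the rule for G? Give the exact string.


Answer: B

Derivation:
Trying G => B:
  Step 0: BG
  Step 1: BB
  Step 2: BB
Matches the given result.


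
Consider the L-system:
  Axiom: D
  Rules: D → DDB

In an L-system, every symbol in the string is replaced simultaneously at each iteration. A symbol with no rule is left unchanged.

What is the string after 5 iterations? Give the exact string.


Step 0: D
Step 1: DDB
Step 2: DDBDDBB
Step 3: DDBDDBBDDBDDBBB
Step 4: DDBDDBBDDBDDBBBDDBDDBBDDBDDBBBB
Step 5: DDBDDBBDDBDDBBBDDBDDBBDDBDDBBBBDDBDDBBDDBDDBBBDDBDDBBDDBDDBBBBB

Answer: DDBDDBBDDBDDBBBDDBDDBBDDBDDBBBBDDBDDBBDDBDDBBBDDBDDBBDDBDDBBBBB


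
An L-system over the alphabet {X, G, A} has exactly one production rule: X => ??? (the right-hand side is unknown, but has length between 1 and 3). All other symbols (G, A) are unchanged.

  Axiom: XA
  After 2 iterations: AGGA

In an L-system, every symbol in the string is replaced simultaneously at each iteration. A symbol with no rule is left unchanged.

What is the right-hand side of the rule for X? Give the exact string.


Trying X => AGG:
  Step 0: XA
  Step 1: AGGA
  Step 2: AGGA
Matches the given result.

Answer: AGG


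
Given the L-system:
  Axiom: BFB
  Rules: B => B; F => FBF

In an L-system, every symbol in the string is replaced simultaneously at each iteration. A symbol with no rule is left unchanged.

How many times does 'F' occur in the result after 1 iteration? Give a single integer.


Step 0: BFB  (1 'F')
Step 1: BFBFB  (2 'F')

Answer: 2


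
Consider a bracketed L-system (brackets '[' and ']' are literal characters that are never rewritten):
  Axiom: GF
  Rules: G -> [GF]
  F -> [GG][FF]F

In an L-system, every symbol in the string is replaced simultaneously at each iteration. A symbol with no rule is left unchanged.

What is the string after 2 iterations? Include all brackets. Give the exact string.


Step 0: GF
Step 1: [GF][GG][FF]F
Step 2: [[GF][GG][FF]F][[GF][GF]][[GG][FF]F[GG][FF]F][GG][FF]F

Answer: [[GF][GG][FF]F][[GF][GF]][[GG][FF]F[GG][FF]F][GG][FF]F


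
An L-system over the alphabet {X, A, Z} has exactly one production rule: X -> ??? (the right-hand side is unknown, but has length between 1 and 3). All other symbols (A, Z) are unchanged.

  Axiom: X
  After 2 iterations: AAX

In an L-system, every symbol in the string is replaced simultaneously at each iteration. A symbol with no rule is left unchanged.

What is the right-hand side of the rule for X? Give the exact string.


Trying X -> AX:
  Step 0: X
  Step 1: AX
  Step 2: AAX
Matches the given result.

Answer: AX


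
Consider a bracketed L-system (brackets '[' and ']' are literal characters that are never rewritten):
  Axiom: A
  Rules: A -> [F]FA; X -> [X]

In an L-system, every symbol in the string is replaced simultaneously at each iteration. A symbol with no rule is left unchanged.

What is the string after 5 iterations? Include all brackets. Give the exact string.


Answer: [F]F[F]F[F]F[F]F[F]FA

Derivation:
Step 0: A
Step 1: [F]FA
Step 2: [F]F[F]FA
Step 3: [F]F[F]F[F]FA
Step 4: [F]F[F]F[F]F[F]FA
Step 5: [F]F[F]F[F]F[F]F[F]FA


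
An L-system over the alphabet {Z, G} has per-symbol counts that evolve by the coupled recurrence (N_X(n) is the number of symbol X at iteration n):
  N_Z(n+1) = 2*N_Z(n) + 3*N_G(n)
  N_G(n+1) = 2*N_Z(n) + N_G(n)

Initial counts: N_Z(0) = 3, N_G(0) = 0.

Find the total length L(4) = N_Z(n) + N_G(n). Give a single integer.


Step 0: N_Z=3, N_G=0, L=3
Step 1: N_Z=6, N_G=6, L=12
Step 2: N_Z=30, N_G=18, L=48
Step 3: N_Z=114, N_G=78, L=192
Step 4: N_Z=462, N_G=306, L=768

Answer: 768


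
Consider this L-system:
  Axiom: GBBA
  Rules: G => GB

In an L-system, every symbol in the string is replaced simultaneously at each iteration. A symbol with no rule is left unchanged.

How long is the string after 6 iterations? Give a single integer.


Answer: 10

Derivation:
Step 0: length = 4
Step 1: length = 5
Step 2: length = 6
Step 3: length = 7
Step 4: length = 8
Step 5: length = 9
Step 6: length = 10


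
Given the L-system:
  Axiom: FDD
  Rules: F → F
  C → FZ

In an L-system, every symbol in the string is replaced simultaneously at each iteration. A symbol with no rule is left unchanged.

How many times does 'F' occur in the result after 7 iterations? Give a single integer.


Step 0: FDD  (1 'F')
Step 1: FDD  (1 'F')
Step 2: FDD  (1 'F')
Step 3: FDD  (1 'F')
Step 4: FDD  (1 'F')
Step 5: FDD  (1 'F')
Step 6: FDD  (1 'F')
Step 7: FDD  (1 'F')

Answer: 1


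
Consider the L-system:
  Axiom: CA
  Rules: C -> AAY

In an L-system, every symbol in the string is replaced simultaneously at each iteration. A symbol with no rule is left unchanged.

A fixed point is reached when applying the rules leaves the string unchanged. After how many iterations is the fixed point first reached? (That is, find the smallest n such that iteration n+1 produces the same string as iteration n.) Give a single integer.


Step 0: CA
Step 1: AAYA
Step 2: AAYA  (unchanged — fixed point at step 1)

Answer: 1


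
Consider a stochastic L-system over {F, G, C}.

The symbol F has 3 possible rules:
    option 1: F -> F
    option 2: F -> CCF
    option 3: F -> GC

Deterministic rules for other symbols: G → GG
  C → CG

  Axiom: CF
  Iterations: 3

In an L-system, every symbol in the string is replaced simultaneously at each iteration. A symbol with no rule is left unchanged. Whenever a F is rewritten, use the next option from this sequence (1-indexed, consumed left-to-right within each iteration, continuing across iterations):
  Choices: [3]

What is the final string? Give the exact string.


Step 0: CF
Step 1: CGGC  (used choices [3])
Step 2: CGGGGGCG  (used choices [])
Step 3: CGGGGGGGGGGGCGGG  (used choices [])

Answer: CGGGGGGGGGGGCGGG


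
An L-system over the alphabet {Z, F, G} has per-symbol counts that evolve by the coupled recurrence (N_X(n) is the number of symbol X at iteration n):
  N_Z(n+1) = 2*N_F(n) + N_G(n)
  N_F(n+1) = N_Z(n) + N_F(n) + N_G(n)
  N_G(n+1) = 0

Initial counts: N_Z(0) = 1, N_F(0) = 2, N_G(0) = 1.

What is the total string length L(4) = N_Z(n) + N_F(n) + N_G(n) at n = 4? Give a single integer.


Answer: 69

Derivation:
Step 0: N_Z=1, N_F=2, N_G=1, L=4
Step 1: N_Z=5, N_F=4, N_G=0, L=9
Step 2: N_Z=8, N_F=9, N_G=0, L=17
Step 3: N_Z=18, N_F=17, N_G=0, L=35
Step 4: N_Z=34, N_F=35, N_G=0, L=69


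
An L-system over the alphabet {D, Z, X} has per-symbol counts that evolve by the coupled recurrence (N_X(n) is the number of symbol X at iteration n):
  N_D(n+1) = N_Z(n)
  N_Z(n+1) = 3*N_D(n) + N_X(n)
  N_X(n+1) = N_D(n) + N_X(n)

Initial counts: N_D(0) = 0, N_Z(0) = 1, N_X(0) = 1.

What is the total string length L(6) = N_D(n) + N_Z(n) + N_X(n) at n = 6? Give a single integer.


Answer: 106

Derivation:
Step 0: N_D=0, N_Z=1, N_X=1, L=2
Step 1: N_D=1, N_Z=1, N_X=1, L=3
Step 2: N_D=1, N_Z=4, N_X=2, L=7
Step 3: N_D=4, N_Z=5, N_X=3, L=12
Step 4: N_D=5, N_Z=15, N_X=7, L=27
Step 5: N_D=15, N_Z=22, N_X=12, L=49
Step 6: N_D=22, N_Z=57, N_X=27, L=106


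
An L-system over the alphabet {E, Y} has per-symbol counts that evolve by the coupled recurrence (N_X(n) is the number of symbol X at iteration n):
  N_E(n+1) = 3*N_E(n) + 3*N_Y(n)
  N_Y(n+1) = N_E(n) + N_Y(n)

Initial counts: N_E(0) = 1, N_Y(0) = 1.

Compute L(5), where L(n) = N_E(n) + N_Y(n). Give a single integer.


Answer: 2048

Derivation:
Step 0: N_E=1, N_Y=1, L=2
Step 1: N_E=6, N_Y=2, L=8
Step 2: N_E=24, N_Y=8, L=32
Step 3: N_E=96, N_Y=32, L=128
Step 4: N_E=384, N_Y=128, L=512
Step 5: N_E=1536, N_Y=512, L=2048


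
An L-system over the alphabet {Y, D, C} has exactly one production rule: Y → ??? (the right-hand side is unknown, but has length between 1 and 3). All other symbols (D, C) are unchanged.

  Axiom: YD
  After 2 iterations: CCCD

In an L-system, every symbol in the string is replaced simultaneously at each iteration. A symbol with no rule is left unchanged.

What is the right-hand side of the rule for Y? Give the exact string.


Trying Y → CCC:
  Step 0: YD
  Step 1: CCCD
  Step 2: CCCD
Matches the given result.

Answer: CCC


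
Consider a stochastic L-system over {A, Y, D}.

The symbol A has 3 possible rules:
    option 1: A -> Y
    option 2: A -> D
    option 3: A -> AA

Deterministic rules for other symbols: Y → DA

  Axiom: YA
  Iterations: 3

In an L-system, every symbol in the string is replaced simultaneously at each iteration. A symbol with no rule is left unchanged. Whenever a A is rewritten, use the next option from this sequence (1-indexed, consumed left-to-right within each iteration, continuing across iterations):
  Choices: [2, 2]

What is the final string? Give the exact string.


Step 0: YA
Step 1: DAD  (used choices [2])
Step 2: DDD  (used choices [2])
Step 3: DDD  (used choices [])

Answer: DDD


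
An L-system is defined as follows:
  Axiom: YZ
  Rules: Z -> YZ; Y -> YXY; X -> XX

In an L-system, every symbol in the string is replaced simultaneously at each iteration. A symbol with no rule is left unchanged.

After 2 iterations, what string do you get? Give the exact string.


Answer: YXYXXYXYYXYYZ

Derivation:
Step 0: YZ
Step 1: YXYYZ
Step 2: YXYXXYXYYXYYZ


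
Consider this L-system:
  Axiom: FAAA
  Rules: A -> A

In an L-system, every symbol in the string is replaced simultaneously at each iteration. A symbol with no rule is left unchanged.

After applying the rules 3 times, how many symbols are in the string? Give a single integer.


Step 0: length = 4
Step 1: length = 4
Step 2: length = 4
Step 3: length = 4

Answer: 4


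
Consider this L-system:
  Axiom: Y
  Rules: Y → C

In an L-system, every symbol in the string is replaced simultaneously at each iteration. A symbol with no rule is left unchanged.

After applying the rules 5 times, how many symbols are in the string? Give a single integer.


Answer: 1

Derivation:
Step 0: length = 1
Step 1: length = 1
Step 2: length = 1
Step 3: length = 1
Step 4: length = 1
Step 5: length = 1


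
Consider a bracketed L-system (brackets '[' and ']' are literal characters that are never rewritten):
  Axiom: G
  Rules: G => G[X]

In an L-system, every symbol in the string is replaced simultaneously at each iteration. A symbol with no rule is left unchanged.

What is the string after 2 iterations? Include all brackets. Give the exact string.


Answer: G[X][X]

Derivation:
Step 0: G
Step 1: G[X]
Step 2: G[X][X]


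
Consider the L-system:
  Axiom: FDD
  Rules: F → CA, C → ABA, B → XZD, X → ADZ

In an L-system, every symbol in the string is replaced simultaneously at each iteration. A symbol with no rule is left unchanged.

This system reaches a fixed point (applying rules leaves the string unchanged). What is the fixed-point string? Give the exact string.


Answer: AADZZDAADD

Derivation:
Step 0: FDD
Step 1: CADD
Step 2: ABAADD
Step 3: AXZDAADD
Step 4: AADZZDAADD
Step 5: AADZZDAADD  (unchanged — fixed point at step 4)


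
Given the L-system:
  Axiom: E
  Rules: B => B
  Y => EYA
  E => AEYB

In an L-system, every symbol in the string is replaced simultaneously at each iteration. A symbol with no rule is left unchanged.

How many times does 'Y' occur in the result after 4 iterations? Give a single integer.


Step 0: E  (0 'Y')
Step 1: AEYB  (1 'Y')
Step 2: AAEYBEYAB  (2 'Y')
Step 3: AAAEYBEYABAEYBEYAAB  (4 'Y')
Step 4: AAAAEYBEYABAEYBEYAABAAEYBEYABAEYBEYAAAB  (8 'Y')

Answer: 8


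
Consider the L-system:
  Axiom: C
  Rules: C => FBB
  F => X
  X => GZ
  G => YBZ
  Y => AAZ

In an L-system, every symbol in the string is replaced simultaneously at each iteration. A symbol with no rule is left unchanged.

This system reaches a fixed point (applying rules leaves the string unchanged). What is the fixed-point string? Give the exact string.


Step 0: C
Step 1: FBB
Step 2: XBB
Step 3: GZBB
Step 4: YBZZBB
Step 5: AAZBZZBB
Step 6: AAZBZZBB  (unchanged — fixed point at step 5)

Answer: AAZBZZBB


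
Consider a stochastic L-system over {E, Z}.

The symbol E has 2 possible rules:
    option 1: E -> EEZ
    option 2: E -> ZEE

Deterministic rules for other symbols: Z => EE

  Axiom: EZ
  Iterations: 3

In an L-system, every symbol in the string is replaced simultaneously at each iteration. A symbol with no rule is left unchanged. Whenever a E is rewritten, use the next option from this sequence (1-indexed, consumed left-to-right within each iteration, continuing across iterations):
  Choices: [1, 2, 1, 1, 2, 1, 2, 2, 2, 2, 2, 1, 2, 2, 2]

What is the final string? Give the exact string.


Step 0: EZ
Step 1: EEZEE  (used choices [1])
Step 2: ZEEEEZEEEEZZEE  (used choices [2, 1, 1, 2])
Step 3: EEEEZZEEZEEZEEEEZEEZEEEEZZEEEEEEZEEZEE  (used choices [1, 2, 2, 2, 2, 2, 1, 2, 2, 2])

Answer: EEEEZZEEZEEZEEEEZEEZEEEEZZEEEEEEZEEZEE


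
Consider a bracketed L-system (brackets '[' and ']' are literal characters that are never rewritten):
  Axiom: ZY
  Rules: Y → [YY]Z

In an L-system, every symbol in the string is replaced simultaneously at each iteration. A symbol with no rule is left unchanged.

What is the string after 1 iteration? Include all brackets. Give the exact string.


Answer: Z[YY]Z

Derivation:
Step 0: ZY
Step 1: Z[YY]Z


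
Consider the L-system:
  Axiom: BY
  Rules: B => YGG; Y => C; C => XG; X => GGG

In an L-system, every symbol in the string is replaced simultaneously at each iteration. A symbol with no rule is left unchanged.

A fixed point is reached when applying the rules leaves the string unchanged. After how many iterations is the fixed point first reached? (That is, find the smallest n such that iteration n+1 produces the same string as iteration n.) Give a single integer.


Step 0: BY
Step 1: YGGC
Step 2: CGGXG
Step 3: XGGGGGGG
Step 4: GGGGGGGGGG
Step 5: GGGGGGGGGG  (unchanged — fixed point at step 4)

Answer: 4


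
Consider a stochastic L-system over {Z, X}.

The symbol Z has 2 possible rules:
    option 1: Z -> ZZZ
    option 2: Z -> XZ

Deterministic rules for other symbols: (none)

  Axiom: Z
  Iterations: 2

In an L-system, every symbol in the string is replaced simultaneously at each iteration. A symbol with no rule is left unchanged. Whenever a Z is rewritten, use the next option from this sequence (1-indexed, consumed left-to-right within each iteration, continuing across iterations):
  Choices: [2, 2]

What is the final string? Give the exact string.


Answer: XXZ

Derivation:
Step 0: Z
Step 1: XZ  (used choices [2])
Step 2: XXZ  (used choices [2])


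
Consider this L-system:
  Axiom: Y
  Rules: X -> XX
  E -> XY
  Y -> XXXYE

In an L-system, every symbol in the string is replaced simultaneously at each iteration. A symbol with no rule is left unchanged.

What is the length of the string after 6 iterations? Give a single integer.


Step 0: length = 1
Step 1: length = 5
Step 2: length = 13
Step 3: length = 32
Step 4: length = 73
Step 5: length = 161
Step 6: length = 346

Answer: 346


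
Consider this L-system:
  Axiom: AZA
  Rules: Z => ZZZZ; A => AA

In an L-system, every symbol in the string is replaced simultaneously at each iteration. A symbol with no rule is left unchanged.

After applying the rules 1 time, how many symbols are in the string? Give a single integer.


Step 0: length = 3
Step 1: length = 8

Answer: 8


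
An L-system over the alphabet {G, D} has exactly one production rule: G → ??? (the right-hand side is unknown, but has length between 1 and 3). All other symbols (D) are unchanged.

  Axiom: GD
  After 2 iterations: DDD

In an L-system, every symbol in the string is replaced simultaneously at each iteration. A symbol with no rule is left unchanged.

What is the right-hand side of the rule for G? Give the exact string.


Answer: DD

Derivation:
Trying G → DD:
  Step 0: GD
  Step 1: DDD
  Step 2: DDD
Matches the given result.


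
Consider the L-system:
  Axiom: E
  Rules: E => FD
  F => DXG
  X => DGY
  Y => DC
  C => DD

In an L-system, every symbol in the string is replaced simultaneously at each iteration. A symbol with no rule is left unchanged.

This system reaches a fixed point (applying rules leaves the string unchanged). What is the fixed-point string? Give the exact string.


Answer: DDGDDDGD

Derivation:
Step 0: E
Step 1: FD
Step 2: DXGD
Step 3: DDGYGD
Step 4: DDGDCGD
Step 5: DDGDDDGD
Step 6: DDGDDDGD  (unchanged — fixed point at step 5)


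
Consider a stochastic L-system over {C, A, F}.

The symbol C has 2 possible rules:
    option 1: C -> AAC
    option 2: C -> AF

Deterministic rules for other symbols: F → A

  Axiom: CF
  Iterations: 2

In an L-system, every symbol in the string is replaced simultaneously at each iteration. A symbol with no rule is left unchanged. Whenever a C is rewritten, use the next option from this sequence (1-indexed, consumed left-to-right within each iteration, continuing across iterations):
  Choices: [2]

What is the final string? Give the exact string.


Answer: AAA

Derivation:
Step 0: CF
Step 1: AFA  (used choices [2])
Step 2: AAA  (used choices [])


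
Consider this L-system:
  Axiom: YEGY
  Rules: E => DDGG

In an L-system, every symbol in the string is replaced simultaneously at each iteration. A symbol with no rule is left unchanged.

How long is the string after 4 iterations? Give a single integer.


Step 0: length = 4
Step 1: length = 7
Step 2: length = 7
Step 3: length = 7
Step 4: length = 7

Answer: 7


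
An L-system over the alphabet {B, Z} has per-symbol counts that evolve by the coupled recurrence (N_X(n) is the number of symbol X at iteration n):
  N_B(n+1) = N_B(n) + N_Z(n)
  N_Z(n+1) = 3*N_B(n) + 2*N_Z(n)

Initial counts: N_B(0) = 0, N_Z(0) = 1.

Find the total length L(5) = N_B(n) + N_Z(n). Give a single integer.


Answer: 360

Derivation:
Step 0: N_B=0, N_Z=1, L=1
Step 1: N_B=1, N_Z=2, L=3
Step 2: N_B=3, N_Z=7, L=10
Step 3: N_B=10, N_Z=23, L=33
Step 4: N_B=33, N_Z=76, L=109
Step 5: N_B=109, N_Z=251, L=360


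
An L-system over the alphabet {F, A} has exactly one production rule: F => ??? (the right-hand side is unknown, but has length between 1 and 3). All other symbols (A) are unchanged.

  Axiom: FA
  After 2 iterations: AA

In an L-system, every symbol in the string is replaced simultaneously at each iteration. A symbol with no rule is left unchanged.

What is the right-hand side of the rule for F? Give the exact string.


Trying F => A:
  Step 0: FA
  Step 1: AA
  Step 2: AA
Matches the given result.

Answer: A


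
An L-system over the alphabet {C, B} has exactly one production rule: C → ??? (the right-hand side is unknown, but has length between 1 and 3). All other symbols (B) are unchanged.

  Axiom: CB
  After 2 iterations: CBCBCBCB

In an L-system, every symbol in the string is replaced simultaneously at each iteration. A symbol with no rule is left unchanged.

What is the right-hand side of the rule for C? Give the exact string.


Answer: CBC

Derivation:
Trying C → CBC:
  Step 0: CB
  Step 1: CBCB
  Step 2: CBCBCBCB
Matches the given result.


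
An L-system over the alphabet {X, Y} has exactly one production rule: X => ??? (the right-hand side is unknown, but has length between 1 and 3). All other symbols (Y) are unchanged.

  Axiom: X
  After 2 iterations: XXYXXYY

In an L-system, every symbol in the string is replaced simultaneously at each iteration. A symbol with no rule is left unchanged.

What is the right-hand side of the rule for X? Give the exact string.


Trying X => XXY:
  Step 0: X
  Step 1: XXY
  Step 2: XXYXXYY
Matches the given result.

Answer: XXY


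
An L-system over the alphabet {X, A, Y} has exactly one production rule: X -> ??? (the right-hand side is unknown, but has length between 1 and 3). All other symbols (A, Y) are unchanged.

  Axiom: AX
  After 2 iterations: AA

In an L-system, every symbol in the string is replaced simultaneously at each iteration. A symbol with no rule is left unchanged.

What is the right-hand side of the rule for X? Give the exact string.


Answer: A

Derivation:
Trying X -> A:
  Step 0: AX
  Step 1: AA
  Step 2: AA
Matches the given result.


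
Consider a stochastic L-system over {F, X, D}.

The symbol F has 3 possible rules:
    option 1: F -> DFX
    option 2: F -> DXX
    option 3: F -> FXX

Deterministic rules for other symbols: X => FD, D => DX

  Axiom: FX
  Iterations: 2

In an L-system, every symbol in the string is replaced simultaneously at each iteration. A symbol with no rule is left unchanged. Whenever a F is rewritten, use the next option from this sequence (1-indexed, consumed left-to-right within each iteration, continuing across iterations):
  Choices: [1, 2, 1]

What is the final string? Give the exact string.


Step 0: FX
Step 1: DFXFD  (used choices [1])
Step 2: DXDXXFDDFXDX  (used choices [2, 1])

Answer: DXDXXFDDFXDX


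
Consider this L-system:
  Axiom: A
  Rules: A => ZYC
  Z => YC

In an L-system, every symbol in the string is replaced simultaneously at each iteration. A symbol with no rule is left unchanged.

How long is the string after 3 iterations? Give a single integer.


Answer: 4

Derivation:
Step 0: length = 1
Step 1: length = 3
Step 2: length = 4
Step 3: length = 4


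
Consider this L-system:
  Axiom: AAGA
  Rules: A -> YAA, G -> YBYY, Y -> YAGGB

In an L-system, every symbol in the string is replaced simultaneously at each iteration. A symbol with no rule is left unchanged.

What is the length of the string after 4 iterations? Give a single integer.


Answer: 601

Derivation:
Step 0: length = 4
Step 1: length = 13
Step 2: length = 49
Step 3: length = 169
Step 4: length = 601


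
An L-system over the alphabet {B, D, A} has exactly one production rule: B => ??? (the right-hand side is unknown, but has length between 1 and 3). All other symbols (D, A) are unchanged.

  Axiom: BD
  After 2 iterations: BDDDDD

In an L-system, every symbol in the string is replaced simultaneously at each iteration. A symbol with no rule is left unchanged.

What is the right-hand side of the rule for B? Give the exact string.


Trying B => BDD:
  Step 0: BD
  Step 1: BDDD
  Step 2: BDDDDD
Matches the given result.

Answer: BDD


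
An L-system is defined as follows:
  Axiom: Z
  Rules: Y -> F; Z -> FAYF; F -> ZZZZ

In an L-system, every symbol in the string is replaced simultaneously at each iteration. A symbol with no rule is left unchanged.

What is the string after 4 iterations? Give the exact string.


Answer: ZZZZAFZZZZZZZZAFZZZZZZZZAFZZZZZZZZAFZZZZAFAYFFAYFFAYFFAYFZZZZAFZZZZZZZZAFZZZZZZZZAFZZZZZZZZAFZZZZ

Derivation:
Step 0: Z
Step 1: FAYF
Step 2: ZZZZAFZZZZ
Step 3: FAYFFAYFFAYFFAYFAZZZZFAYFFAYFFAYFFAYF
Step 4: ZZZZAFZZZZZZZZAFZZZZZZZZAFZZZZZZZZAFZZZZAFAYFFAYFFAYFFAYFZZZZAFZZZZZZZZAFZZZZZZZZAFZZZZZZZZAFZZZZ


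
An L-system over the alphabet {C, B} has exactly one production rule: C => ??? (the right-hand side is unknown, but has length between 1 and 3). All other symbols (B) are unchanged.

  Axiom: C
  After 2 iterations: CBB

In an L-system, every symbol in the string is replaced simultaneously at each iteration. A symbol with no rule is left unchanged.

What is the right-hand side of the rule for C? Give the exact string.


Answer: CB

Derivation:
Trying C => CB:
  Step 0: C
  Step 1: CB
  Step 2: CBB
Matches the given result.


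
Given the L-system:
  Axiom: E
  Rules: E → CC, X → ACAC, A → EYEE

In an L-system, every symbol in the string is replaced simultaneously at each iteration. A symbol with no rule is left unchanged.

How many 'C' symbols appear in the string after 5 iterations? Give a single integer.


Step 0: E  (0 'C')
Step 1: CC  (2 'C')
Step 2: CC  (2 'C')
Step 3: CC  (2 'C')
Step 4: CC  (2 'C')
Step 5: CC  (2 'C')

Answer: 2


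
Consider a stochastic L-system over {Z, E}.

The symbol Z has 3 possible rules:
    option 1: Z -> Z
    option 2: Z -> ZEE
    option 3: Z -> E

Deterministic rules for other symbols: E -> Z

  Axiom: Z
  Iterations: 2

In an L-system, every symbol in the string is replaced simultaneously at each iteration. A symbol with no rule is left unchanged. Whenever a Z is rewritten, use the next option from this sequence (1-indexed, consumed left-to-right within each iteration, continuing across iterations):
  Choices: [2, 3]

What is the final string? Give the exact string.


Answer: EZZ

Derivation:
Step 0: Z
Step 1: ZEE  (used choices [2])
Step 2: EZZ  (used choices [3])


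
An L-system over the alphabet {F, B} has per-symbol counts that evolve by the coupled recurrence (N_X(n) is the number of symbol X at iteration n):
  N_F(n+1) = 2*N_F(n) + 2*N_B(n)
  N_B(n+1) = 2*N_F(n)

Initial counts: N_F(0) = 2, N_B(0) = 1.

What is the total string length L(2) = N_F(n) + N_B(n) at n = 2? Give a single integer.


Step 0: N_F=2, N_B=1, L=3
Step 1: N_F=6, N_B=4, L=10
Step 2: N_F=20, N_B=12, L=32

Answer: 32


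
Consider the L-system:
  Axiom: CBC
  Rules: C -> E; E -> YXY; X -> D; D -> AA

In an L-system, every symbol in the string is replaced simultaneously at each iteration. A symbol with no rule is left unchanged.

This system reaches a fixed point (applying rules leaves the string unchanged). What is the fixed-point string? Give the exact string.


Answer: YAAYBYAAY

Derivation:
Step 0: CBC
Step 1: EBE
Step 2: YXYBYXY
Step 3: YDYBYDY
Step 4: YAAYBYAAY
Step 5: YAAYBYAAY  (unchanged — fixed point at step 4)


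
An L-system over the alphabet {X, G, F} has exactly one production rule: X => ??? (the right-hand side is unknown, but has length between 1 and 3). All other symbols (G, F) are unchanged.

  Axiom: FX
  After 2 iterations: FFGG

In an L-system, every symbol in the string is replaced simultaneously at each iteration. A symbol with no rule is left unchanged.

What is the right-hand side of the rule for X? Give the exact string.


Trying X => FGG:
  Step 0: FX
  Step 1: FFGG
  Step 2: FFGG
Matches the given result.

Answer: FGG


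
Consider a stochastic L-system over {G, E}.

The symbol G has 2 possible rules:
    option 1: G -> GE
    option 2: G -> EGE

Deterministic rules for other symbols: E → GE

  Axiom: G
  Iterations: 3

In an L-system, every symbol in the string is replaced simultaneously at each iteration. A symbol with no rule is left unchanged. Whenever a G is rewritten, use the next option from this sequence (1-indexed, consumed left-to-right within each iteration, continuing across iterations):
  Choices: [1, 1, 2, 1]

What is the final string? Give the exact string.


Step 0: G
Step 1: GE  (used choices [1])
Step 2: GEGE  (used choices [1])
Step 3: EGEGEGEGE  (used choices [2, 1])

Answer: EGEGEGEGE
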